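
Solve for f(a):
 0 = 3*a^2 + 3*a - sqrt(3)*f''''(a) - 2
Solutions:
 f(a) = C1 + C2*a + C3*a^2 + C4*a^3 + sqrt(3)*a^6/360 + sqrt(3)*a^5/120 - sqrt(3)*a^4/36


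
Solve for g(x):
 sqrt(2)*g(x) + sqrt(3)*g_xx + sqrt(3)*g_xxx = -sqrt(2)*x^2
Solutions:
 g(x) = C1*exp(x*(-2 + (1 + 9*sqrt(6)/2 + sqrt(-4 + (2 + 9*sqrt(6))^2)/2)^(-1/3) + (1 + 9*sqrt(6)/2 + sqrt(-4 + (2 + 9*sqrt(6))^2)/2)^(1/3))/6)*sin(sqrt(3)*x*(-(1 + 9*sqrt(6)/2 + sqrt(-4 + (2 + 9*sqrt(6))^2)/2)^(1/3) + (1 + 9*sqrt(6)/2 + sqrt(-4 + (2 + 9*sqrt(6))^2)/2)^(-1/3))/6) + C2*exp(x*(-2 + (1 + 9*sqrt(6)/2 + sqrt(-4 + (2 + 9*sqrt(6))^2)/2)^(-1/3) + (1 + 9*sqrt(6)/2 + sqrt(-4 + (2 + 9*sqrt(6))^2)/2)^(1/3))/6)*cos(sqrt(3)*x*(-(1 + 9*sqrt(6)/2 + sqrt(-4 + (2 + 9*sqrt(6))^2)/2)^(1/3) + (1 + 9*sqrt(6)/2 + sqrt(-4 + (2 + 9*sqrt(6))^2)/2)^(-1/3))/6) + C3*exp(-x*((1 + 9*sqrt(6)/2 + sqrt(-4 + (2 + 9*sqrt(6))^2)/2)^(-1/3) + 1 + (1 + 9*sqrt(6)/2 + sqrt(-4 + (2 + 9*sqrt(6))^2)/2)^(1/3))/3) - x^2 + sqrt(6)


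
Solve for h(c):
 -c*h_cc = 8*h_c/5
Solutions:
 h(c) = C1 + C2/c^(3/5)


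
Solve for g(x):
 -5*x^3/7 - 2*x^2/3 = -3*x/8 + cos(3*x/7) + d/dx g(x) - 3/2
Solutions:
 g(x) = C1 - 5*x^4/28 - 2*x^3/9 + 3*x^2/16 + 3*x/2 - 7*sin(3*x/7)/3


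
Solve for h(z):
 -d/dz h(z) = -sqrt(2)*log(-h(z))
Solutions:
 -li(-h(z)) = C1 + sqrt(2)*z


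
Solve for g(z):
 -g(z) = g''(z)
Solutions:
 g(z) = C1*sin(z) + C2*cos(z)


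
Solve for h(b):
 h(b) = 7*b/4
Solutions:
 h(b) = 7*b/4


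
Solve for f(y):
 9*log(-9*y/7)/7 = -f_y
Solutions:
 f(y) = C1 - 9*y*log(-y)/7 + 9*y*(-2*log(3) + 1 + log(7))/7


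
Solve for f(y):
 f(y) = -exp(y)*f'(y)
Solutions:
 f(y) = C1*exp(exp(-y))


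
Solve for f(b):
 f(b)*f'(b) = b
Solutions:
 f(b) = -sqrt(C1 + b^2)
 f(b) = sqrt(C1 + b^2)


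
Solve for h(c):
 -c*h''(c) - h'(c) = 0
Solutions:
 h(c) = C1 + C2*log(c)


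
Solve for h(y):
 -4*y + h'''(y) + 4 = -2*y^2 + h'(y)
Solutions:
 h(y) = C1 + C2*exp(-y) + C3*exp(y) + 2*y^3/3 - 2*y^2 + 8*y


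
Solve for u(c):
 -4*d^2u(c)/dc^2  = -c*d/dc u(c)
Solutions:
 u(c) = C1 + C2*erfi(sqrt(2)*c/4)


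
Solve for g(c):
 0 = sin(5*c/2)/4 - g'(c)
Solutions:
 g(c) = C1 - cos(5*c/2)/10


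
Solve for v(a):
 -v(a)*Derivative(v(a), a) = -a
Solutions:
 v(a) = -sqrt(C1 + a^2)
 v(a) = sqrt(C1 + a^2)


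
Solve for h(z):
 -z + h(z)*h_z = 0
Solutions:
 h(z) = -sqrt(C1 + z^2)
 h(z) = sqrt(C1 + z^2)


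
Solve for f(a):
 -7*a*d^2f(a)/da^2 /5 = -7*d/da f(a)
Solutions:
 f(a) = C1 + C2*a^6


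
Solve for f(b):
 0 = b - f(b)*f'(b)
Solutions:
 f(b) = -sqrt(C1 + b^2)
 f(b) = sqrt(C1 + b^2)


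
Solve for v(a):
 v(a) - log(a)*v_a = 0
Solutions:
 v(a) = C1*exp(li(a))


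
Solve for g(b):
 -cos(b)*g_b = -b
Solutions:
 g(b) = C1 + Integral(b/cos(b), b)


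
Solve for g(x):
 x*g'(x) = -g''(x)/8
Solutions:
 g(x) = C1 + C2*erf(2*x)


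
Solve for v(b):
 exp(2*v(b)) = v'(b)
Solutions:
 v(b) = log(-sqrt(-1/(C1 + b))) - log(2)/2
 v(b) = log(-1/(C1 + b))/2 - log(2)/2


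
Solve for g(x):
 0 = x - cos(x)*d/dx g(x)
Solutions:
 g(x) = C1 + Integral(x/cos(x), x)


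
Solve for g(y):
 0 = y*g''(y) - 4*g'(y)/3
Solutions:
 g(y) = C1 + C2*y^(7/3)


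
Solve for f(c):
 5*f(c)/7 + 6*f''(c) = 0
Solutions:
 f(c) = C1*sin(sqrt(210)*c/42) + C2*cos(sqrt(210)*c/42)


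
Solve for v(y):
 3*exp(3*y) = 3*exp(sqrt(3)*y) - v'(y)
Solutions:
 v(y) = C1 - exp(3*y) + sqrt(3)*exp(sqrt(3)*y)


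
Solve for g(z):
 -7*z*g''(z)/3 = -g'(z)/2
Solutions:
 g(z) = C1 + C2*z^(17/14)


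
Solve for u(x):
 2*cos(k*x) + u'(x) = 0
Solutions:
 u(x) = C1 - 2*sin(k*x)/k


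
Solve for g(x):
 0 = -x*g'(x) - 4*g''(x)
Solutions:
 g(x) = C1 + C2*erf(sqrt(2)*x/4)


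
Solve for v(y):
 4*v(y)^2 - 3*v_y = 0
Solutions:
 v(y) = -3/(C1 + 4*y)


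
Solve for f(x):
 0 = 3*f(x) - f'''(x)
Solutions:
 f(x) = C3*exp(3^(1/3)*x) + (C1*sin(3^(5/6)*x/2) + C2*cos(3^(5/6)*x/2))*exp(-3^(1/3)*x/2)


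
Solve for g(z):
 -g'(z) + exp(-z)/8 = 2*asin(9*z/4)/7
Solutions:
 g(z) = C1 - 2*z*asin(9*z/4)/7 - 2*sqrt(16 - 81*z^2)/63 - exp(-z)/8


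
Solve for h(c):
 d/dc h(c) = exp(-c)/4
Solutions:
 h(c) = C1 - exp(-c)/4


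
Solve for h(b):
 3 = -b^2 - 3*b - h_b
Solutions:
 h(b) = C1 - b^3/3 - 3*b^2/2 - 3*b


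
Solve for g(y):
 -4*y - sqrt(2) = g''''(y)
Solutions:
 g(y) = C1 + C2*y + C3*y^2 + C4*y^3 - y^5/30 - sqrt(2)*y^4/24


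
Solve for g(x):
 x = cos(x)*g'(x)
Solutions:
 g(x) = C1 + Integral(x/cos(x), x)


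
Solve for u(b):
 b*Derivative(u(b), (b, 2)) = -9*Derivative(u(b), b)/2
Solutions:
 u(b) = C1 + C2/b^(7/2)


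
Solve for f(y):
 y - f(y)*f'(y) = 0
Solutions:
 f(y) = -sqrt(C1 + y^2)
 f(y) = sqrt(C1 + y^2)


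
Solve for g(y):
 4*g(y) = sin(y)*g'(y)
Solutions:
 g(y) = C1*(cos(y)^2 - 2*cos(y) + 1)/(cos(y)^2 + 2*cos(y) + 1)


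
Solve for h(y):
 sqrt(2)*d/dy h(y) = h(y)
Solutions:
 h(y) = C1*exp(sqrt(2)*y/2)


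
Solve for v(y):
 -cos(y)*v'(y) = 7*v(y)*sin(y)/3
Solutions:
 v(y) = C1*cos(y)^(7/3)


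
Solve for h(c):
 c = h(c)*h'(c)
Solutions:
 h(c) = -sqrt(C1 + c^2)
 h(c) = sqrt(C1 + c^2)


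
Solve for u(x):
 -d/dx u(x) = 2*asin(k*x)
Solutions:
 u(x) = C1 - 2*Piecewise((x*asin(k*x) + sqrt(-k^2*x^2 + 1)/k, Ne(k, 0)), (0, True))


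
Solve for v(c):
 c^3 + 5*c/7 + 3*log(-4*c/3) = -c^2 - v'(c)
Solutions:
 v(c) = C1 - c^4/4 - c^3/3 - 5*c^2/14 - 3*c*log(-c) + 3*c*(-2*log(2) + 1 + log(3))


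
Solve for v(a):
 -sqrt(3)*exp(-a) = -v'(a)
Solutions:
 v(a) = C1 - sqrt(3)*exp(-a)


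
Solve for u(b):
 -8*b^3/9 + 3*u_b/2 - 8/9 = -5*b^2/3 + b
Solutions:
 u(b) = C1 + 4*b^4/27 - 10*b^3/27 + b^2/3 + 16*b/27


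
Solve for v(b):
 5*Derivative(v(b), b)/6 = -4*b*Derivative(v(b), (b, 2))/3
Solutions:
 v(b) = C1 + C2*b^(3/8)


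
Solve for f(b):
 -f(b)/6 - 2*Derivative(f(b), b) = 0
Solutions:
 f(b) = C1*exp(-b/12)


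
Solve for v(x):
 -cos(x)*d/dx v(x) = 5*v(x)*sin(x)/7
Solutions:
 v(x) = C1*cos(x)^(5/7)


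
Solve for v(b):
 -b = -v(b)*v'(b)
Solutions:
 v(b) = -sqrt(C1 + b^2)
 v(b) = sqrt(C1 + b^2)


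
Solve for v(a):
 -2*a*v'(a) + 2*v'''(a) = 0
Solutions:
 v(a) = C1 + Integral(C2*airyai(a) + C3*airybi(a), a)


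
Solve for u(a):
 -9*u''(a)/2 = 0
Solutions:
 u(a) = C1 + C2*a


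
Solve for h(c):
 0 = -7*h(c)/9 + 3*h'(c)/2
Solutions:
 h(c) = C1*exp(14*c/27)


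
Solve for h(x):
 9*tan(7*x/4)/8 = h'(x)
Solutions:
 h(x) = C1 - 9*log(cos(7*x/4))/14


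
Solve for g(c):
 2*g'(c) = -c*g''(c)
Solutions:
 g(c) = C1 + C2/c


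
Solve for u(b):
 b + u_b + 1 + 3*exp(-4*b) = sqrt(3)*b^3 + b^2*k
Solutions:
 u(b) = C1 + sqrt(3)*b^4/4 + b^3*k/3 - b^2/2 - b + 3*exp(-4*b)/4


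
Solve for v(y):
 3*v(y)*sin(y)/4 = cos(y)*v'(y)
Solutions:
 v(y) = C1/cos(y)^(3/4)


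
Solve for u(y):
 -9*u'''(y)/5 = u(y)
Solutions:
 u(y) = C3*exp(-15^(1/3)*y/3) + (C1*sin(3^(5/6)*5^(1/3)*y/6) + C2*cos(3^(5/6)*5^(1/3)*y/6))*exp(15^(1/3)*y/6)


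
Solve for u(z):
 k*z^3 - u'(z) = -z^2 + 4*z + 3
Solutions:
 u(z) = C1 + k*z^4/4 + z^3/3 - 2*z^2 - 3*z


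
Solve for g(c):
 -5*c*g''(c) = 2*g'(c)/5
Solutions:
 g(c) = C1 + C2*c^(23/25)


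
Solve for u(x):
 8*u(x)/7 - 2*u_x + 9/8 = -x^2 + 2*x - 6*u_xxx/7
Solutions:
 u(x) = C1*exp(x) + C2*exp(x*(-3 + sqrt(57))/6) + C3*exp(-x*(3 + sqrt(57))/6) - 7*x^2/8 - 21*x/16 - 105/32


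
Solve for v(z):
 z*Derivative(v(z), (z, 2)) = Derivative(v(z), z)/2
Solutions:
 v(z) = C1 + C2*z^(3/2)


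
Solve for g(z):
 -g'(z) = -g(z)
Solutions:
 g(z) = C1*exp(z)


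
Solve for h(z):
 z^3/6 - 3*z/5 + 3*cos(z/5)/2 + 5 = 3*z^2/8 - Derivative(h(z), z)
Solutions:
 h(z) = C1 - z^4/24 + z^3/8 + 3*z^2/10 - 5*z - 15*sin(z/5)/2


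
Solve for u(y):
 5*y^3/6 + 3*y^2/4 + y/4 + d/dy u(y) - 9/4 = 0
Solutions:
 u(y) = C1 - 5*y^4/24 - y^3/4 - y^2/8 + 9*y/4


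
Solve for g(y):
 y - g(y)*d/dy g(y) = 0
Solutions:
 g(y) = -sqrt(C1 + y^2)
 g(y) = sqrt(C1 + y^2)


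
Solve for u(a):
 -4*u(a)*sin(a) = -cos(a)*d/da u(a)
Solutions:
 u(a) = C1/cos(a)^4


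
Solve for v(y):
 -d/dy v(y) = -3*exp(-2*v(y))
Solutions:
 v(y) = log(-sqrt(C1 + 6*y))
 v(y) = log(C1 + 6*y)/2


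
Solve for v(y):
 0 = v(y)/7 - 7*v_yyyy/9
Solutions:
 v(y) = C1*exp(-sqrt(21)*y/7) + C2*exp(sqrt(21)*y/7) + C3*sin(sqrt(21)*y/7) + C4*cos(sqrt(21)*y/7)


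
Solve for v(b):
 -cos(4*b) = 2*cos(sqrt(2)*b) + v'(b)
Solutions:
 v(b) = C1 - sin(4*b)/4 - sqrt(2)*sin(sqrt(2)*b)


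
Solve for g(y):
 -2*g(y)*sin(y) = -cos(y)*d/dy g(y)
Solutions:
 g(y) = C1/cos(y)^2


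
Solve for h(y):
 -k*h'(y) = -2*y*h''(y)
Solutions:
 h(y) = C1 + y^(re(k)/2 + 1)*(C2*sin(log(y)*Abs(im(k))/2) + C3*cos(log(y)*im(k)/2))


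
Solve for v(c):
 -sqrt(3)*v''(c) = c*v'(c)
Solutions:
 v(c) = C1 + C2*erf(sqrt(2)*3^(3/4)*c/6)


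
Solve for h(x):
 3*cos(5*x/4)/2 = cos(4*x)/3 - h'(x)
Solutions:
 h(x) = C1 - 6*sin(5*x/4)/5 + sin(4*x)/12


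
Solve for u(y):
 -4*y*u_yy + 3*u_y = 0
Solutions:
 u(y) = C1 + C2*y^(7/4)


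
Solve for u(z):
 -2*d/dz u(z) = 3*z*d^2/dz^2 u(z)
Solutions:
 u(z) = C1 + C2*z^(1/3)


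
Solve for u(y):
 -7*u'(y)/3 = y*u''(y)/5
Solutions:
 u(y) = C1 + C2/y^(32/3)


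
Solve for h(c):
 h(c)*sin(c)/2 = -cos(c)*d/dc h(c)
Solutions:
 h(c) = C1*sqrt(cos(c))


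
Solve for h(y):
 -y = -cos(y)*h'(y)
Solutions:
 h(y) = C1 + Integral(y/cos(y), y)


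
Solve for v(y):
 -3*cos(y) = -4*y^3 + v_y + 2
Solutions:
 v(y) = C1 + y^4 - 2*y - 3*sin(y)


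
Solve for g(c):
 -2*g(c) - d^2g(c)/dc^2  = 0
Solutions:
 g(c) = C1*sin(sqrt(2)*c) + C2*cos(sqrt(2)*c)


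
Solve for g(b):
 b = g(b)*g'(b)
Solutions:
 g(b) = -sqrt(C1 + b^2)
 g(b) = sqrt(C1 + b^2)


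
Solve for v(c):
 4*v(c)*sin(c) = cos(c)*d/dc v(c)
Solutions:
 v(c) = C1/cos(c)^4


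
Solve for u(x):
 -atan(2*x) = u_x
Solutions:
 u(x) = C1 - x*atan(2*x) + log(4*x^2 + 1)/4


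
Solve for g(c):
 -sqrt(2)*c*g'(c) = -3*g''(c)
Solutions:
 g(c) = C1 + C2*erfi(2^(3/4)*sqrt(3)*c/6)


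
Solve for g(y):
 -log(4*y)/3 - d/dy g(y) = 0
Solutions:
 g(y) = C1 - y*log(y)/3 - 2*y*log(2)/3 + y/3


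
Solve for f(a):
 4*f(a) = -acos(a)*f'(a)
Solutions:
 f(a) = C1*exp(-4*Integral(1/acos(a), a))


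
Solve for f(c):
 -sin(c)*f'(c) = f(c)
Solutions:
 f(c) = C1*sqrt(cos(c) + 1)/sqrt(cos(c) - 1)


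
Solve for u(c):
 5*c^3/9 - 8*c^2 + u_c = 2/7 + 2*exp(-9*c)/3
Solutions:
 u(c) = C1 - 5*c^4/36 + 8*c^3/3 + 2*c/7 - 2*exp(-9*c)/27


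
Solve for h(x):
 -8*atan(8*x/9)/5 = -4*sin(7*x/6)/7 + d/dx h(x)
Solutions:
 h(x) = C1 - 8*x*atan(8*x/9)/5 + 9*log(64*x^2 + 81)/10 - 24*cos(7*x/6)/49


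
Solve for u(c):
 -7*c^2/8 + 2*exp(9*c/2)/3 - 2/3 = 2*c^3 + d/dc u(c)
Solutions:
 u(c) = C1 - c^4/2 - 7*c^3/24 - 2*c/3 + 4*exp(9*c/2)/27


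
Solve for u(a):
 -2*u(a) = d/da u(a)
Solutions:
 u(a) = C1*exp(-2*a)


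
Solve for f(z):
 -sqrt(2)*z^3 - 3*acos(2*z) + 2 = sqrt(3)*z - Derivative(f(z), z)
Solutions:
 f(z) = C1 + sqrt(2)*z^4/4 + sqrt(3)*z^2/2 + 3*z*acos(2*z) - 2*z - 3*sqrt(1 - 4*z^2)/2


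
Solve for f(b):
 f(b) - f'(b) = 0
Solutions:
 f(b) = C1*exp(b)


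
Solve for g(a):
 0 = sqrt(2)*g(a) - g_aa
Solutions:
 g(a) = C1*exp(-2^(1/4)*a) + C2*exp(2^(1/4)*a)


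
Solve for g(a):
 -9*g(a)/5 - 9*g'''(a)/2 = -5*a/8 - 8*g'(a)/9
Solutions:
 g(a) = C1*exp(a*(80*45^(1/3)/(sqrt(42739521) + 6561)^(1/3) + 75^(1/3)*(sqrt(42739521) + 6561)^(1/3))/270)*sin(3^(1/6)*5^(1/3)*a*(-3^(2/3)*5^(1/3)*(sqrt(42739521) + 6561)^(1/3) + 240/(sqrt(42739521) + 6561)^(1/3))/270) + C2*exp(a*(80*45^(1/3)/(sqrt(42739521) + 6561)^(1/3) + 75^(1/3)*(sqrt(42739521) + 6561)^(1/3))/270)*cos(3^(1/6)*5^(1/3)*a*(-3^(2/3)*5^(1/3)*(sqrt(42739521) + 6561)^(1/3) + 240/(sqrt(42739521) + 6561)^(1/3))/270) + C3*exp(-a*(80*45^(1/3)/(sqrt(42739521) + 6561)^(1/3) + 75^(1/3)*(sqrt(42739521) + 6561)^(1/3))/135) + 25*a/72 + 125/729


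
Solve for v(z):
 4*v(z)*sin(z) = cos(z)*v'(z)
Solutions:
 v(z) = C1/cos(z)^4


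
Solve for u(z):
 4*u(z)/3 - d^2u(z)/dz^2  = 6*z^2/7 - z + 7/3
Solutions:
 u(z) = C1*exp(-2*sqrt(3)*z/3) + C2*exp(2*sqrt(3)*z/3) + 9*z^2/14 - 3*z/4 + 19/7


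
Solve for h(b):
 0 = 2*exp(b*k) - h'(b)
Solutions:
 h(b) = C1 + 2*exp(b*k)/k


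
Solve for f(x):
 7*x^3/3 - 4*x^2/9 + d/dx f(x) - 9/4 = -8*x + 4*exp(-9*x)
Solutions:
 f(x) = C1 - 7*x^4/12 + 4*x^3/27 - 4*x^2 + 9*x/4 - 4*exp(-9*x)/9


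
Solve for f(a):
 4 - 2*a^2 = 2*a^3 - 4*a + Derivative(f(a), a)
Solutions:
 f(a) = C1 - a^4/2 - 2*a^3/3 + 2*a^2 + 4*a


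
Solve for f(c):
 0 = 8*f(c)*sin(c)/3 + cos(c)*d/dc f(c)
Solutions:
 f(c) = C1*cos(c)^(8/3)


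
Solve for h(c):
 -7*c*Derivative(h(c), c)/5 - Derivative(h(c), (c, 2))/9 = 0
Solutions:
 h(c) = C1 + C2*erf(3*sqrt(70)*c/10)


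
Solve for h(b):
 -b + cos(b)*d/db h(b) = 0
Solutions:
 h(b) = C1 + Integral(b/cos(b), b)


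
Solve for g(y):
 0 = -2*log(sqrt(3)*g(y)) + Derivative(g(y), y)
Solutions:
 -Integral(1/(2*log(_y) + log(3)), (_y, g(y))) = C1 - y


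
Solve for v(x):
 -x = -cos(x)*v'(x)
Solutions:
 v(x) = C1 + Integral(x/cos(x), x)


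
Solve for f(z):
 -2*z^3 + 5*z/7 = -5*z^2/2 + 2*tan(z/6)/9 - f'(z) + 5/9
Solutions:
 f(z) = C1 + z^4/2 - 5*z^3/6 - 5*z^2/14 + 5*z/9 - 4*log(cos(z/6))/3


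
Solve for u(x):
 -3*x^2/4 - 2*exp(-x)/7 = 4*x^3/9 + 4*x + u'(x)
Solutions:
 u(x) = C1 - x^4/9 - x^3/4 - 2*x^2 + 2*exp(-x)/7


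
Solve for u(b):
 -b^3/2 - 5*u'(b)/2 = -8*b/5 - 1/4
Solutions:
 u(b) = C1 - b^4/20 + 8*b^2/25 + b/10


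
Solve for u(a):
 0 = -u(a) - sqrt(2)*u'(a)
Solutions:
 u(a) = C1*exp(-sqrt(2)*a/2)


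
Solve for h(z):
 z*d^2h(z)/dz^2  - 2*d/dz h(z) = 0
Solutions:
 h(z) = C1 + C2*z^3


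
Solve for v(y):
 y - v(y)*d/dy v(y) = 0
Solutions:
 v(y) = -sqrt(C1 + y^2)
 v(y) = sqrt(C1 + y^2)


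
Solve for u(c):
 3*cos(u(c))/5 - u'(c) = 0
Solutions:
 -3*c/5 - log(sin(u(c)) - 1)/2 + log(sin(u(c)) + 1)/2 = C1


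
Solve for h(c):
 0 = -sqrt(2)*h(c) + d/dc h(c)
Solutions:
 h(c) = C1*exp(sqrt(2)*c)


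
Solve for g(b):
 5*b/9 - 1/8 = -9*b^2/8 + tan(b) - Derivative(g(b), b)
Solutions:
 g(b) = C1 - 3*b^3/8 - 5*b^2/18 + b/8 - log(cos(b))


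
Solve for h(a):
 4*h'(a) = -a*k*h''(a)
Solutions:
 h(a) = C1 + a^(((re(k) - 4)*re(k) + im(k)^2)/(re(k)^2 + im(k)^2))*(C2*sin(4*log(a)*Abs(im(k))/(re(k)^2 + im(k)^2)) + C3*cos(4*log(a)*im(k)/(re(k)^2 + im(k)^2)))


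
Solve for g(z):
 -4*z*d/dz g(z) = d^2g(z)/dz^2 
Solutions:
 g(z) = C1 + C2*erf(sqrt(2)*z)


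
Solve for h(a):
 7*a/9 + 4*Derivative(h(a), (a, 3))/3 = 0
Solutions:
 h(a) = C1 + C2*a + C3*a^2 - 7*a^4/288


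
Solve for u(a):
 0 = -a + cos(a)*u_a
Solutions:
 u(a) = C1 + Integral(a/cos(a), a)


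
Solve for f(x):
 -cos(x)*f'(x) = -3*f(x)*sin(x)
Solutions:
 f(x) = C1/cos(x)^3


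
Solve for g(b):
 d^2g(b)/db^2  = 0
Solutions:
 g(b) = C1 + C2*b


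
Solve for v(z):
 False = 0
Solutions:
 v(z) = C1 + 2*z*acos(-2*z) + zoo*z + sqrt(1 - 4*z^2)


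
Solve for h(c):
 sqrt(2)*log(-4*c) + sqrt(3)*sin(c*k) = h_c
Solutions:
 h(c) = C1 + sqrt(2)*c*(log(-c) - 1) + 2*sqrt(2)*c*log(2) + sqrt(3)*Piecewise((-cos(c*k)/k, Ne(k, 0)), (0, True))


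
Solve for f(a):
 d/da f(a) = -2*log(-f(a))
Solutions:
 -li(-f(a)) = C1 - 2*a


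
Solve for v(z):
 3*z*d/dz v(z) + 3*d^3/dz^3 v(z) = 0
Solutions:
 v(z) = C1 + Integral(C2*airyai(-z) + C3*airybi(-z), z)


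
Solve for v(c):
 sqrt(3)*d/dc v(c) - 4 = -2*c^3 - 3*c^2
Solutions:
 v(c) = C1 - sqrt(3)*c^4/6 - sqrt(3)*c^3/3 + 4*sqrt(3)*c/3


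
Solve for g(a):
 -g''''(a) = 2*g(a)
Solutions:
 g(a) = (C1*sin(2^(3/4)*a/2) + C2*cos(2^(3/4)*a/2))*exp(-2^(3/4)*a/2) + (C3*sin(2^(3/4)*a/2) + C4*cos(2^(3/4)*a/2))*exp(2^(3/4)*a/2)


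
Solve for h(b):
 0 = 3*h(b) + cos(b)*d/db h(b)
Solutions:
 h(b) = C1*(sin(b) - 1)^(3/2)/(sin(b) + 1)^(3/2)


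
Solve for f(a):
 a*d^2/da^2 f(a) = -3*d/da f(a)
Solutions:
 f(a) = C1 + C2/a^2


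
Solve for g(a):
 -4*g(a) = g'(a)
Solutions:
 g(a) = C1*exp(-4*a)


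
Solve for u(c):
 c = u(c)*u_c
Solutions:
 u(c) = -sqrt(C1 + c^2)
 u(c) = sqrt(C1 + c^2)


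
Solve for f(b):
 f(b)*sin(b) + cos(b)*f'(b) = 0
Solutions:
 f(b) = C1*cos(b)


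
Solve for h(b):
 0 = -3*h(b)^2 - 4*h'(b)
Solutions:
 h(b) = 4/(C1 + 3*b)


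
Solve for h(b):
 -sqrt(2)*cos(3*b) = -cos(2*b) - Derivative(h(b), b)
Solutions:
 h(b) = C1 - sin(2*b)/2 + sqrt(2)*sin(3*b)/3


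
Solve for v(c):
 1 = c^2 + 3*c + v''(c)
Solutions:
 v(c) = C1 + C2*c - c^4/12 - c^3/2 + c^2/2


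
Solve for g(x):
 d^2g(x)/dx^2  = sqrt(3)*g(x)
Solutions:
 g(x) = C1*exp(-3^(1/4)*x) + C2*exp(3^(1/4)*x)


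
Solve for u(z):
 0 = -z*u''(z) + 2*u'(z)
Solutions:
 u(z) = C1 + C2*z^3


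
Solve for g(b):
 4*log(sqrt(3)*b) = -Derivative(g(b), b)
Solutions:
 g(b) = C1 - 4*b*log(b) - b*log(9) + 4*b


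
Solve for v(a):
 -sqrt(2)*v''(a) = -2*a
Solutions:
 v(a) = C1 + C2*a + sqrt(2)*a^3/6


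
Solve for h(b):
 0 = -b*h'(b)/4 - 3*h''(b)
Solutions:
 h(b) = C1 + C2*erf(sqrt(6)*b/12)


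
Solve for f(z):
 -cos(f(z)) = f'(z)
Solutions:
 f(z) = pi - asin((C1 + exp(2*z))/(C1 - exp(2*z)))
 f(z) = asin((C1 + exp(2*z))/(C1 - exp(2*z)))


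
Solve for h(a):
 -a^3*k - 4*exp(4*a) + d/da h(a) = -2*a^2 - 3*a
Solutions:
 h(a) = C1 + a^4*k/4 - 2*a^3/3 - 3*a^2/2 + exp(4*a)


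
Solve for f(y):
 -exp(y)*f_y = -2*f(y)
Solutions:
 f(y) = C1*exp(-2*exp(-y))


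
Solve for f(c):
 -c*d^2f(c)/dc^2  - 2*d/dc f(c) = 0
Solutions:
 f(c) = C1 + C2/c


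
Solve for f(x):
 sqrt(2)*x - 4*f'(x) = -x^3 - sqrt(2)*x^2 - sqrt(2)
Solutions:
 f(x) = C1 + x^4/16 + sqrt(2)*x^3/12 + sqrt(2)*x^2/8 + sqrt(2)*x/4


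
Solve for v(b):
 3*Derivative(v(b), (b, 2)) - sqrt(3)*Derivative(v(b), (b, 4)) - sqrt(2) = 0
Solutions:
 v(b) = C1 + C2*b + C3*exp(-3^(1/4)*b) + C4*exp(3^(1/4)*b) + sqrt(2)*b^2/6


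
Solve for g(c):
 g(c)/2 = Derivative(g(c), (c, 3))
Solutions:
 g(c) = C3*exp(2^(2/3)*c/2) + (C1*sin(2^(2/3)*sqrt(3)*c/4) + C2*cos(2^(2/3)*sqrt(3)*c/4))*exp(-2^(2/3)*c/4)


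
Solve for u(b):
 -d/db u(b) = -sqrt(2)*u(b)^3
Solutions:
 u(b) = -sqrt(2)*sqrt(-1/(C1 + sqrt(2)*b))/2
 u(b) = sqrt(2)*sqrt(-1/(C1 + sqrt(2)*b))/2


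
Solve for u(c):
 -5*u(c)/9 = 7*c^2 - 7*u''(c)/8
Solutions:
 u(c) = C1*exp(-2*sqrt(70)*c/21) + C2*exp(2*sqrt(70)*c/21) - 63*c^2/5 - 3969/100


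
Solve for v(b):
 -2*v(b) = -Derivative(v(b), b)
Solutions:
 v(b) = C1*exp(2*b)


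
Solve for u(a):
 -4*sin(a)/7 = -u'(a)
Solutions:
 u(a) = C1 - 4*cos(a)/7


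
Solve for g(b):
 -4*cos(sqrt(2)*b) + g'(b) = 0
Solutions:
 g(b) = C1 + 2*sqrt(2)*sin(sqrt(2)*b)


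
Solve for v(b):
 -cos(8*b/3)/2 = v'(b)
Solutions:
 v(b) = C1 - 3*sin(8*b/3)/16


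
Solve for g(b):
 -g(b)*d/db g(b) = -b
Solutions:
 g(b) = -sqrt(C1 + b^2)
 g(b) = sqrt(C1 + b^2)


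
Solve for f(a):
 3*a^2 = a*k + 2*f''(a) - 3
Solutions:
 f(a) = C1 + C2*a + a^4/8 - a^3*k/12 + 3*a^2/4


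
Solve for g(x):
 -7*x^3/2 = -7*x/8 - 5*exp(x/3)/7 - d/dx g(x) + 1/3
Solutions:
 g(x) = C1 + 7*x^4/8 - 7*x^2/16 + x/3 - 15*exp(x/3)/7


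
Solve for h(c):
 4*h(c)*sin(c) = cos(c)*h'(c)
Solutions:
 h(c) = C1/cos(c)^4


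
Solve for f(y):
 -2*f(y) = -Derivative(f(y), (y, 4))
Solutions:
 f(y) = C1*exp(-2^(1/4)*y) + C2*exp(2^(1/4)*y) + C3*sin(2^(1/4)*y) + C4*cos(2^(1/4)*y)


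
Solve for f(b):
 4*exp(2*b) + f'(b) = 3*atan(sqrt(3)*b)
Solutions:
 f(b) = C1 + 3*b*atan(sqrt(3)*b) - 2*exp(2*b) - sqrt(3)*log(3*b^2 + 1)/2


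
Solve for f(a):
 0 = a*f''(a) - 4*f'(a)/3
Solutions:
 f(a) = C1 + C2*a^(7/3)


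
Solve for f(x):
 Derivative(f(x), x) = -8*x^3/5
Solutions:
 f(x) = C1 - 2*x^4/5


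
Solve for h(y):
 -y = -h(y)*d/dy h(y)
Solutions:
 h(y) = -sqrt(C1 + y^2)
 h(y) = sqrt(C1 + y^2)


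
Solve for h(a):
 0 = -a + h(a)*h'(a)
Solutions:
 h(a) = -sqrt(C1 + a^2)
 h(a) = sqrt(C1 + a^2)


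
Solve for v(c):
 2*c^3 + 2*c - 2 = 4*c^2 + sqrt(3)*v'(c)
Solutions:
 v(c) = C1 + sqrt(3)*c^4/6 - 4*sqrt(3)*c^3/9 + sqrt(3)*c^2/3 - 2*sqrt(3)*c/3


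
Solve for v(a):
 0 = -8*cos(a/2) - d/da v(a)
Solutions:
 v(a) = C1 - 16*sin(a/2)


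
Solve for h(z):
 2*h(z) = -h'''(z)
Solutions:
 h(z) = C3*exp(-2^(1/3)*z) + (C1*sin(2^(1/3)*sqrt(3)*z/2) + C2*cos(2^(1/3)*sqrt(3)*z/2))*exp(2^(1/3)*z/2)


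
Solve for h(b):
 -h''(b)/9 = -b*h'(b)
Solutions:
 h(b) = C1 + C2*erfi(3*sqrt(2)*b/2)


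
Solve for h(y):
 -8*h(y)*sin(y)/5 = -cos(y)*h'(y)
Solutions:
 h(y) = C1/cos(y)^(8/5)


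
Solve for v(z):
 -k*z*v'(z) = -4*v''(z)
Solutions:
 v(z) = Piecewise((-sqrt(2)*sqrt(pi)*C1*erf(sqrt(2)*z*sqrt(-k)/4)/sqrt(-k) - C2, (k > 0) | (k < 0)), (-C1*z - C2, True))


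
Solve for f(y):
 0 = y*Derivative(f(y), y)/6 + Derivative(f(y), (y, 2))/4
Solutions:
 f(y) = C1 + C2*erf(sqrt(3)*y/3)


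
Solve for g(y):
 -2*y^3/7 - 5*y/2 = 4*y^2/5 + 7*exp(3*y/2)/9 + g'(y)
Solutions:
 g(y) = C1 - y^4/14 - 4*y^3/15 - 5*y^2/4 - 14*exp(3*y/2)/27


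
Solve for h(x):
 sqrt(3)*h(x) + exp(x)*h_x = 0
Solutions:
 h(x) = C1*exp(sqrt(3)*exp(-x))


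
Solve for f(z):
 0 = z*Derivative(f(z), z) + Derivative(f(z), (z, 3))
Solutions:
 f(z) = C1 + Integral(C2*airyai(-z) + C3*airybi(-z), z)


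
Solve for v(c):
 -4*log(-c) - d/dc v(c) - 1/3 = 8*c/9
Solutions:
 v(c) = C1 - 4*c^2/9 - 4*c*log(-c) + 11*c/3


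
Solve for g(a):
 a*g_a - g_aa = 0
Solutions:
 g(a) = C1 + C2*erfi(sqrt(2)*a/2)


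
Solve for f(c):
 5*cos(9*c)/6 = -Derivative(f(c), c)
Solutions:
 f(c) = C1 - 5*sin(9*c)/54


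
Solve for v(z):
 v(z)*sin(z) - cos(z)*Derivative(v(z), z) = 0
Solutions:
 v(z) = C1/cos(z)


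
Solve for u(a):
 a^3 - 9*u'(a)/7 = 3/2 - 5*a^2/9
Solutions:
 u(a) = C1 + 7*a^4/36 + 35*a^3/243 - 7*a/6


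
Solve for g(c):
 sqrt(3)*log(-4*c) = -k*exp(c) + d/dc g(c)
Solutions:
 g(c) = C1 + sqrt(3)*c*log(-c) + sqrt(3)*c*(-1 + 2*log(2)) + k*exp(c)


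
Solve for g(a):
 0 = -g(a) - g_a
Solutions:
 g(a) = C1*exp(-a)


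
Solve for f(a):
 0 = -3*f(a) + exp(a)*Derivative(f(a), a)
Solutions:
 f(a) = C1*exp(-3*exp(-a))


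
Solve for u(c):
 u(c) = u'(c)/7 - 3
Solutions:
 u(c) = C1*exp(7*c) - 3


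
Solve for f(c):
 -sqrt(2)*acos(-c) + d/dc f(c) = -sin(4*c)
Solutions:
 f(c) = C1 + sqrt(2)*(c*acos(-c) + sqrt(1 - c^2)) + cos(4*c)/4


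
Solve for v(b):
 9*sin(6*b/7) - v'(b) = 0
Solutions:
 v(b) = C1 - 21*cos(6*b/7)/2


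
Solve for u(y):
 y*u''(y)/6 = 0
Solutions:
 u(y) = C1 + C2*y


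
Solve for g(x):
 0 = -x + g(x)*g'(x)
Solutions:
 g(x) = -sqrt(C1 + x^2)
 g(x) = sqrt(C1 + x^2)


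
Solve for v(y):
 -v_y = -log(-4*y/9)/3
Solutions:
 v(y) = C1 + y*log(-y)/3 + y*(-2*log(3) - 1 + 2*log(2))/3


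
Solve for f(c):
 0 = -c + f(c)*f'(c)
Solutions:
 f(c) = -sqrt(C1 + c^2)
 f(c) = sqrt(C1 + c^2)


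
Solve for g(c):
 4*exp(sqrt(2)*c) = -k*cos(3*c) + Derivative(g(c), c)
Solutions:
 g(c) = C1 + k*sin(3*c)/3 + 2*sqrt(2)*exp(sqrt(2)*c)


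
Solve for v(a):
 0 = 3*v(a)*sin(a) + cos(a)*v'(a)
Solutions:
 v(a) = C1*cos(a)^3


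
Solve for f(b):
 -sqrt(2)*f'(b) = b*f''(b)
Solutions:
 f(b) = C1 + C2*b^(1 - sqrt(2))


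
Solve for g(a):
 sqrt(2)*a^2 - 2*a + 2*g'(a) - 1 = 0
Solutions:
 g(a) = C1 - sqrt(2)*a^3/6 + a^2/2 + a/2


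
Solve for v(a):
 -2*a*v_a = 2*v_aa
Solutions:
 v(a) = C1 + C2*erf(sqrt(2)*a/2)


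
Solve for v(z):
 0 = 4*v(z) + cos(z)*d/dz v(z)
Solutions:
 v(z) = C1*(sin(z)^2 - 2*sin(z) + 1)/(sin(z)^2 + 2*sin(z) + 1)


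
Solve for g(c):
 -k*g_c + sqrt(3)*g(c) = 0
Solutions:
 g(c) = C1*exp(sqrt(3)*c/k)


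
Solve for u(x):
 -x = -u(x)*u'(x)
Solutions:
 u(x) = -sqrt(C1 + x^2)
 u(x) = sqrt(C1 + x^2)


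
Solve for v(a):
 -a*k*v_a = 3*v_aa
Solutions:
 v(a) = Piecewise((-sqrt(6)*sqrt(pi)*C1*erf(sqrt(6)*a*sqrt(k)/6)/(2*sqrt(k)) - C2, (k > 0) | (k < 0)), (-C1*a - C2, True))


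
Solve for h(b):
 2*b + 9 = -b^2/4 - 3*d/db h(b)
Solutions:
 h(b) = C1 - b^3/36 - b^2/3 - 3*b


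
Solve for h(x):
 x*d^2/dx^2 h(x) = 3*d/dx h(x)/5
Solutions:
 h(x) = C1 + C2*x^(8/5)


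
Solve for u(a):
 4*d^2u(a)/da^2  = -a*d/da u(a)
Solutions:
 u(a) = C1 + C2*erf(sqrt(2)*a/4)


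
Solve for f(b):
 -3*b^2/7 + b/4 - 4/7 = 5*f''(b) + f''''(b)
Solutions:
 f(b) = C1 + C2*b + C3*sin(sqrt(5)*b) + C4*cos(sqrt(5)*b) - b^4/140 + b^3/120 - b^2/25


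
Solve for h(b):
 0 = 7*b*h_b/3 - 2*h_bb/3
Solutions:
 h(b) = C1 + C2*erfi(sqrt(7)*b/2)


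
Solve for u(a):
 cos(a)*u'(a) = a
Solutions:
 u(a) = C1 + Integral(a/cos(a), a)


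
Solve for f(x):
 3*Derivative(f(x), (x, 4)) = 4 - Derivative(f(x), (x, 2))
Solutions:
 f(x) = C1 + C2*x + C3*sin(sqrt(3)*x/3) + C4*cos(sqrt(3)*x/3) + 2*x^2


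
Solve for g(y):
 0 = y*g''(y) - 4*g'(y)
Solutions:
 g(y) = C1 + C2*y^5


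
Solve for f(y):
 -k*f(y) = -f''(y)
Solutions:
 f(y) = C1*exp(-sqrt(k)*y) + C2*exp(sqrt(k)*y)


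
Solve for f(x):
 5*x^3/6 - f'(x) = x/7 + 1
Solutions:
 f(x) = C1 + 5*x^4/24 - x^2/14 - x


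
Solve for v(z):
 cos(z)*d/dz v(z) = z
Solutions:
 v(z) = C1 + Integral(z/cos(z), z)


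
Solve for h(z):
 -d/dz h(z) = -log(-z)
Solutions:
 h(z) = C1 + z*log(-z) - z


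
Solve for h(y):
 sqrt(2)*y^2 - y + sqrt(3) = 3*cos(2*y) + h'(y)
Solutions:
 h(y) = C1 + sqrt(2)*y^3/3 - y^2/2 + sqrt(3)*y - 3*sin(2*y)/2


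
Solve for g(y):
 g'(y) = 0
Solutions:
 g(y) = C1


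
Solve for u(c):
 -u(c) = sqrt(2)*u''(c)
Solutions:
 u(c) = C1*sin(2^(3/4)*c/2) + C2*cos(2^(3/4)*c/2)


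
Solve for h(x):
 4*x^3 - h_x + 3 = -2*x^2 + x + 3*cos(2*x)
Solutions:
 h(x) = C1 + x^4 + 2*x^3/3 - x^2/2 + 3*x - 3*sin(x)*cos(x)


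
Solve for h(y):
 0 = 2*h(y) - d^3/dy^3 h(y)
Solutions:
 h(y) = C3*exp(2^(1/3)*y) + (C1*sin(2^(1/3)*sqrt(3)*y/2) + C2*cos(2^(1/3)*sqrt(3)*y/2))*exp(-2^(1/3)*y/2)


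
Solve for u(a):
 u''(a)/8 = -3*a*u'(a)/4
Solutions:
 u(a) = C1 + C2*erf(sqrt(3)*a)


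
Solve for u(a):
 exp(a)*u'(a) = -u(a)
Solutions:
 u(a) = C1*exp(exp(-a))


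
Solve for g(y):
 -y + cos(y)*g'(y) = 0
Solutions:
 g(y) = C1 + Integral(y/cos(y), y)


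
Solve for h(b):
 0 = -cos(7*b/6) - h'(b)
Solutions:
 h(b) = C1 - 6*sin(7*b/6)/7


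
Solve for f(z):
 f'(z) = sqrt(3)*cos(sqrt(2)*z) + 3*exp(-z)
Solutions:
 f(z) = C1 + sqrt(6)*sin(sqrt(2)*z)/2 - 3*exp(-z)


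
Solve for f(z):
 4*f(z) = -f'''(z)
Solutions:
 f(z) = C3*exp(-2^(2/3)*z) + (C1*sin(2^(2/3)*sqrt(3)*z/2) + C2*cos(2^(2/3)*sqrt(3)*z/2))*exp(2^(2/3)*z/2)


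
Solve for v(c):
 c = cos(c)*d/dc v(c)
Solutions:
 v(c) = C1 + Integral(c/cos(c), c)


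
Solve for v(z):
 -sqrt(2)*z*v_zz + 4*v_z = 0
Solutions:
 v(z) = C1 + C2*z^(1 + 2*sqrt(2))


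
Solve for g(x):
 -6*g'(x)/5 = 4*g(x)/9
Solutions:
 g(x) = C1*exp(-10*x/27)


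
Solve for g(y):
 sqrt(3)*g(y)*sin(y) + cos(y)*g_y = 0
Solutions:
 g(y) = C1*cos(y)^(sqrt(3))


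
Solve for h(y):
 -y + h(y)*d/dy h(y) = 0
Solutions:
 h(y) = -sqrt(C1 + y^2)
 h(y) = sqrt(C1 + y^2)


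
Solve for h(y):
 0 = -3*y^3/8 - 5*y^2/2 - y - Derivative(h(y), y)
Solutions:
 h(y) = C1 - 3*y^4/32 - 5*y^3/6 - y^2/2


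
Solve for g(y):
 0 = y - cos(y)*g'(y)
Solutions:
 g(y) = C1 + Integral(y/cos(y), y)


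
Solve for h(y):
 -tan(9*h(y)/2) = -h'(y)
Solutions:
 h(y) = -2*asin(C1*exp(9*y/2))/9 + 2*pi/9
 h(y) = 2*asin(C1*exp(9*y/2))/9


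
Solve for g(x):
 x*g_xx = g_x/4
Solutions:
 g(x) = C1 + C2*x^(5/4)


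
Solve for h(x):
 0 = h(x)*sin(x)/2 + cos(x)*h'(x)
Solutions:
 h(x) = C1*sqrt(cos(x))


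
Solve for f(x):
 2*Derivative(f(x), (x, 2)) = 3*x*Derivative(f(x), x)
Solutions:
 f(x) = C1 + C2*erfi(sqrt(3)*x/2)


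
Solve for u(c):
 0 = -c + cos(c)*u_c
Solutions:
 u(c) = C1 + Integral(c/cos(c), c)


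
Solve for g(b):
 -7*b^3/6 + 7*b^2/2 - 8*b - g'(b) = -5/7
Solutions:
 g(b) = C1 - 7*b^4/24 + 7*b^3/6 - 4*b^2 + 5*b/7


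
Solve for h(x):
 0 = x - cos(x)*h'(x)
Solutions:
 h(x) = C1 + Integral(x/cos(x), x)


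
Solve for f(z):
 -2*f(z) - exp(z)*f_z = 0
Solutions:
 f(z) = C1*exp(2*exp(-z))


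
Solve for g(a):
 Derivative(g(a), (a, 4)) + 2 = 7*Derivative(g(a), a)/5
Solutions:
 g(a) = C1 + C4*exp(5^(2/3)*7^(1/3)*a/5) + 10*a/7 + (C2*sin(sqrt(3)*5^(2/3)*7^(1/3)*a/10) + C3*cos(sqrt(3)*5^(2/3)*7^(1/3)*a/10))*exp(-5^(2/3)*7^(1/3)*a/10)


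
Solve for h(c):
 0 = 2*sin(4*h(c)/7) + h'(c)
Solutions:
 2*c + 7*log(cos(4*h(c)/7) - 1)/8 - 7*log(cos(4*h(c)/7) + 1)/8 = C1


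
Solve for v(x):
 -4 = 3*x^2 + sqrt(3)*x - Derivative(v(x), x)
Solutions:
 v(x) = C1 + x^3 + sqrt(3)*x^2/2 + 4*x


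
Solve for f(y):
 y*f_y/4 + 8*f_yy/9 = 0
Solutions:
 f(y) = C1 + C2*erf(3*y/8)


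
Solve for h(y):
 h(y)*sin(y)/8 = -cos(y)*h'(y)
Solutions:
 h(y) = C1*cos(y)^(1/8)


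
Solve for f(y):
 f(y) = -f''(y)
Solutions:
 f(y) = C1*sin(y) + C2*cos(y)


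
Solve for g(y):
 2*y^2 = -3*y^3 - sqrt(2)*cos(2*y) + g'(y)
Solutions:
 g(y) = C1 + 3*y^4/4 + 2*y^3/3 + sqrt(2)*sin(2*y)/2


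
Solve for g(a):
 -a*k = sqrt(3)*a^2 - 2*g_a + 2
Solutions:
 g(a) = C1 + sqrt(3)*a^3/6 + a^2*k/4 + a


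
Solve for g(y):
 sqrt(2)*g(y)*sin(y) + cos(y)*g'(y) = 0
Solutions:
 g(y) = C1*cos(y)^(sqrt(2))


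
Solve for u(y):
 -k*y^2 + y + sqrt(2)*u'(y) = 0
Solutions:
 u(y) = C1 + sqrt(2)*k*y^3/6 - sqrt(2)*y^2/4


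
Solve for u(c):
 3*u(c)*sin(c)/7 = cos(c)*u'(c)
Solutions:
 u(c) = C1/cos(c)^(3/7)


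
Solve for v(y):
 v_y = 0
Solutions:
 v(y) = C1


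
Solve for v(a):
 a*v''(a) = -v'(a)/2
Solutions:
 v(a) = C1 + C2*sqrt(a)


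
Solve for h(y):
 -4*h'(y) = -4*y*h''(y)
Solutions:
 h(y) = C1 + C2*y^2


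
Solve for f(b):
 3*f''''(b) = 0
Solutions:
 f(b) = C1 + C2*b + C3*b^2 + C4*b^3


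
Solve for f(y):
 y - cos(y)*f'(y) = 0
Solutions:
 f(y) = C1 + Integral(y/cos(y), y)


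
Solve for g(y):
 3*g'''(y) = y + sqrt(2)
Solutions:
 g(y) = C1 + C2*y + C3*y^2 + y^4/72 + sqrt(2)*y^3/18


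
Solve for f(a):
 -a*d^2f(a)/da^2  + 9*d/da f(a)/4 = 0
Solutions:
 f(a) = C1 + C2*a^(13/4)


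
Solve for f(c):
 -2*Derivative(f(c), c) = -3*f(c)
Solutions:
 f(c) = C1*exp(3*c/2)


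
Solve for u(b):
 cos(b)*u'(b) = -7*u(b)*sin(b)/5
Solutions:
 u(b) = C1*cos(b)^(7/5)


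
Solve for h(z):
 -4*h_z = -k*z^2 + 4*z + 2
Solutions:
 h(z) = C1 + k*z^3/12 - z^2/2 - z/2


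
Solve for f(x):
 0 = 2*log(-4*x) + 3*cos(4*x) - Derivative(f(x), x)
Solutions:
 f(x) = C1 + 2*x*log(-x) - 2*x + 4*x*log(2) + 3*sin(4*x)/4


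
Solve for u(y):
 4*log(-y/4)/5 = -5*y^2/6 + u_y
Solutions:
 u(y) = C1 + 5*y^3/18 + 4*y*log(-y)/5 + 4*y*(-2*log(2) - 1)/5


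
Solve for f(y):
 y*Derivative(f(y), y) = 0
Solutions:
 f(y) = C1


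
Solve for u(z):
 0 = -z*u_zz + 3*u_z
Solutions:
 u(z) = C1 + C2*z^4


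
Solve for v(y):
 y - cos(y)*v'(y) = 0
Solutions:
 v(y) = C1 + Integral(y/cos(y), y)


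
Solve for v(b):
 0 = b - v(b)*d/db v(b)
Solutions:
 v(b) = -sqrt(C1 + b^2)
 v(b) = sqrt(C1 + b^2)


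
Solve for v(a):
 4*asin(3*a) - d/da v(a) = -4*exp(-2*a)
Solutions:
 v(a) = C1 + 4*a*asin(3*a) + 4*sqrt(1 - 9*a^2)/3 - 2*exp(-2*a)


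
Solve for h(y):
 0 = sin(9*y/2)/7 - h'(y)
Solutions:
 h(y) = C1 - 2*cos(9*y/2)/63


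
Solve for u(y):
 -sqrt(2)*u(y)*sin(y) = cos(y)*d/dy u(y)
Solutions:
 u(y) = C1*cos(y)^(sqrt(2))


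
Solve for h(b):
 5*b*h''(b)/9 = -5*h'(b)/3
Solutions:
 h(b) = C1 + C2/b^2


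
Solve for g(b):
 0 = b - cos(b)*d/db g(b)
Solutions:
 g(b) = C1 + Integral(b/cos(b), b)


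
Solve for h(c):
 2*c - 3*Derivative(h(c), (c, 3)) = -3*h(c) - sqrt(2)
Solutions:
 h(c) = C3*exp(c) - 2*c/3 + (C1*sin(sqrt(3)*c/2) + C2*cos(sqrt(3)*c/2))*exp(-c/2) - sqrt(2)/3


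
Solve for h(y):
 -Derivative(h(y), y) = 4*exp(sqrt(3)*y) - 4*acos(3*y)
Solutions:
 h(y) = C1 + 4*y*acos(3*y) - 4*sqrt(1 - 9*y^2)/3 - 4*sqrt(3)*exp(sqrt(3)*y)/3


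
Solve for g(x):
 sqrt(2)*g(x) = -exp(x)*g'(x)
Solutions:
 g(x) = C1*exp(sqrt(2)*exp(-x))


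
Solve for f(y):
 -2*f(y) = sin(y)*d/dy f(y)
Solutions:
 f(y) = C1*(cos(y) + 1)/(cos(y) - 1)


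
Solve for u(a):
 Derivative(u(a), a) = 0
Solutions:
 u(a) = C1


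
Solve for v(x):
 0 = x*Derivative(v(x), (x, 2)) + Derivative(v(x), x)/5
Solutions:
 v(x) = C1 + C2*x^(4/5)


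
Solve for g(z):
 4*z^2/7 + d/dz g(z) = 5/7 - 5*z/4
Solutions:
 g(z) = C1 - 4*z^3/21 - 5*z^2/8 + 5*z/7


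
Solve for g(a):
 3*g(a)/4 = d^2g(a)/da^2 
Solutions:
 g(a) = C1*exp(-sqrt(3)*a/2) + C2*exp(sqrt(3)*a/2)


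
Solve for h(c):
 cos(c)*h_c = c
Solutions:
 h(c) = C1 + Integral(c/cos(c), c)


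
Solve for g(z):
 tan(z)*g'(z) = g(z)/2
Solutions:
 g(z) = C1*sqrt(sin(z))


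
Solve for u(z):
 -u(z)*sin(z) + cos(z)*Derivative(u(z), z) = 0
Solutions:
 u(z) = C1/cos(z)


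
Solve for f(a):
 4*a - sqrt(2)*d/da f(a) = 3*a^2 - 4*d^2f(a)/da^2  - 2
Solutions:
 f(a) = C1 + C2*exp(sqrt(2)*a/4) - sqrt(2)*a^3/2 - 6*a^2 + sqrt(2)*a^2 - 23*sqrt(2)*a + 8*a


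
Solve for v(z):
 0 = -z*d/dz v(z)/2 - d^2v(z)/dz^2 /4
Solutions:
 v(z) = C1 + C2*erf(z)


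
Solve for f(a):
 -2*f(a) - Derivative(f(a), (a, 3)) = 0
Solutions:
 f(a) = C3*exp(-2^(1/3)*a) + (C1*sin(2^(1/3)*sqrt(3)*a/2) + C2*cos(2^(1/3)*sqrt(3)*a/2))*exp(2^(1/3)*a/2)


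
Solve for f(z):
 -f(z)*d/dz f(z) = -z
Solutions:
 f(z) = -sqrt(C1 + z^2)
 f(z) = sqrt(C1 + z^2)


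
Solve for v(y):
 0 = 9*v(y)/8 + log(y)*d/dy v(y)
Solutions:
 v(y) = C1*exp(-9*li(y)/8)


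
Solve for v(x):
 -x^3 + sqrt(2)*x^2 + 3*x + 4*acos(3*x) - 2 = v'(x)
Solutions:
 v(x) = C1 - x^4/4 + sqrt(2)*x^3/3 + 3*x^2/2 + 4*x*acos(3*x) - 2*x - 4*sqrt(1 - 9*x^2)/3


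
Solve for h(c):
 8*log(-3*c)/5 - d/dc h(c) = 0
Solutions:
 h(c) = C1 + 8*c*log(-c)/5 + 8*c*(-1 + log(3))/5


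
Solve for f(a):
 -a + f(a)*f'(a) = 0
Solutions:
 f(a) = -sqrt(C1 + a^2)
 f(a) = sqrt(C1 + a^2)


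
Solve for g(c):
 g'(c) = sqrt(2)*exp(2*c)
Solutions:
 g(c) = C1 + sqrt(2)*exp(2*c)/2


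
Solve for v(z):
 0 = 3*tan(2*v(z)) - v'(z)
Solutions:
 v(z) = -asin(C1*exp(6*z))/2 + pi/2
 v(z) = asin(C1*exp(6*z))/2


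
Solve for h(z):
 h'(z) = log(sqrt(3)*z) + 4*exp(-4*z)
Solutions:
 h(z) = C1 + z*log(z) + z*(-1 + log(3)/2) - exp(-4*z)


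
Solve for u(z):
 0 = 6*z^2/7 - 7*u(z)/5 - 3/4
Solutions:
 u(z) = 30*z^2/49 - 15/28


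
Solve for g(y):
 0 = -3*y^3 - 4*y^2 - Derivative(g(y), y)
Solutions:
 g(y) = C1 - 3*y^4/4 - 4*y^3/3


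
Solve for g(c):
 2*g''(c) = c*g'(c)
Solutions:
 g(c) = C1 + C2*erfi(c/2)


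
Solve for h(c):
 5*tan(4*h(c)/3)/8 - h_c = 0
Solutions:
 h(c) = -3*asin(C1*exp(5*c/6))/4 + 3*pi/4
 h(c) = 3*asin(C1*exp(5*c/6))/4


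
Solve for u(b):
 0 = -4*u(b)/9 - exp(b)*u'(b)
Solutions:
 u(b) = C1*exp(4*exp(-b)/9)


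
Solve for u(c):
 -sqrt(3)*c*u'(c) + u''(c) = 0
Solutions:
 u(c) = C1 + C2*erfi(sqrt(2)*3^(1/4)*c/2)


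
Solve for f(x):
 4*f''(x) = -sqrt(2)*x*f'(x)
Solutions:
 f(x) = C1 + C2*erf(2^(3/4)*x/4)


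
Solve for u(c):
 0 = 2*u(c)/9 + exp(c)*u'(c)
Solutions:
 u(c) = C1*exp(2*exp(-c)/9)


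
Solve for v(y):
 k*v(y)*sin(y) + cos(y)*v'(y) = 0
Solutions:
 v(y) = C1*exp(k*log(cos(y)))


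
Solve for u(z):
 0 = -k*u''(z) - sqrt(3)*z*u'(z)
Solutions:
 u(z) = C1 + C2*sqrt(k)*erf(sqrt(2)*3^(1/4)*z*sqrt(1/k)/2)


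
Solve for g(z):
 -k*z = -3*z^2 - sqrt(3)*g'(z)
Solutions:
 g(z) = C1 + sqrt(3)*k*z^2/6 - sqrt(3)*z^3/3


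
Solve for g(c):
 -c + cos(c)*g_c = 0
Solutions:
 g(c) = C1 + Integral(c/cos(c), c)


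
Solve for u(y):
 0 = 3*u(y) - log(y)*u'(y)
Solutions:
 u(y) = C1*exp(3*li(y))


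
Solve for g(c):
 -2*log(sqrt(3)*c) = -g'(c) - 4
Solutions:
 g(c) = C1 + 2*c*log(c) - 6*c + c*log(3)


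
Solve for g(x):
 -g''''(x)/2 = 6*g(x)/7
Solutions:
 g(x) = (C1*sin(3^(1/4)*7^(3/4)*x/7) + C2*cos(3^(1/4)*7^(3/4)*x/7))*exp(-3^(1/4)*7^(3/4)*x/7) + (C3*sin(3^(1/4)*7^(3/4)*x/7) + C4*cos(3^(1/4)*7^(3/4)*x/7))*exp(3^(1/4)*7^(3/4)*x/7)


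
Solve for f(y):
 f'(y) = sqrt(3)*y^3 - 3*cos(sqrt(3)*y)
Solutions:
 f(y) = C1 + sqrt(3)*y^4/4 - sqrt(3)*sin(sqrt(3)*y)


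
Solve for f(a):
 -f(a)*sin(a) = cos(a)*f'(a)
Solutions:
 f(a) = C1*cos(a)


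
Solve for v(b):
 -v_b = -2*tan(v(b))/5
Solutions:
 v(b) = pi - asin(C1*exp(2*b/5))
 v(b) = asin(C1*exp(2*b/5))


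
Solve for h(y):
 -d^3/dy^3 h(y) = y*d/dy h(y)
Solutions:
 h(y) = C1 + Integral(C2*airyai(-y) + C3*airybi(-y), y)


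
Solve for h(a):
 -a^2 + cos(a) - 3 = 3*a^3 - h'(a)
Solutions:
 h(a) = C1 + 3*a^4/4 + a^3/3 + 3*a - sin(a)


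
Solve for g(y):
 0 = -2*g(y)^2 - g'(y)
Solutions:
 g(y) = 1/(C1 + 2*y)


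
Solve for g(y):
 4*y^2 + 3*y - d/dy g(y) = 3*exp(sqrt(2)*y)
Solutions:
 g(y) = C1 + 4*y^3/3 + 3*y^2/2 - 3*sqrt(2)*exp(sqrt(2)*y)/2


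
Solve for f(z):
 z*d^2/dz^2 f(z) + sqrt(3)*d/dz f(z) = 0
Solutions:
 f(z) = C1 + C2*z^(1 - sqrt(3))


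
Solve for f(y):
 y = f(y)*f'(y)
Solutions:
 f(y) = -sqrt(C1 + y^2)
 f(y) = sqrt(C1 + y^2)


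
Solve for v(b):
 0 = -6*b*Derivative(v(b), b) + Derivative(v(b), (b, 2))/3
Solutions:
 v(b) = C1 + C2*erfi(3*b)


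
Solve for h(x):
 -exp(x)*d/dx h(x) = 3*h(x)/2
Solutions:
 h(x) = C1*exp(3*exp(-x)/2)


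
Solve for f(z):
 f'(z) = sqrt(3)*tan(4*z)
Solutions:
 f(z) = C1 - sqrt(3)*log(cos(4*z))/4


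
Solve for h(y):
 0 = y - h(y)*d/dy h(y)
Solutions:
 h(y) = -sqrt(C1 + y^2)
 h(y) = sqrt(C1 + y^2)


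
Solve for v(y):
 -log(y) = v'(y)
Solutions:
 v(y) = C1 - y*log(y) + y


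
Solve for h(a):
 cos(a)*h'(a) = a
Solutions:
 h(a) = C1 + Integral(a/cos(a), a)


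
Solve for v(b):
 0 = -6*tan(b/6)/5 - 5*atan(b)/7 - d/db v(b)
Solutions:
 v(b) = C1 - 5*b*atan(b)/7 + 5*log(b^2 + 1)/14 + 36*log(cos(b/6))/5


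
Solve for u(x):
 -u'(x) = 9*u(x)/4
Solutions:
 u(x) = C1*exp(-9*x/4)


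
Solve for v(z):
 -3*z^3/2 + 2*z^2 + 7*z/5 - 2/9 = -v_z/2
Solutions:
 v(z) = C1 + 3*z^4/4 - 4*z^3/3 - 7*z^2/5 + 4*z/9


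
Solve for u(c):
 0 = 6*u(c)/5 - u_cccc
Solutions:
 u(c) = C1*exp(-5^(3/4)*6^(1/4)*c/5) + C2*exp(5^(3/4)*6^(1/4)*c/5) + C3*sin(5^(3/4)*6^(1/4)*c/5) + C4*cos(5^(3/4)*6^(1/4)*c/5)


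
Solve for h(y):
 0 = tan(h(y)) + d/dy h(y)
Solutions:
 h(y) = pi - asin(C1*exp(-y))
 h(y) = asin(C1*exp(-y))


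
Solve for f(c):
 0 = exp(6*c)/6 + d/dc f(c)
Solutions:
 f(c) = C1 - exp(6*c)/36


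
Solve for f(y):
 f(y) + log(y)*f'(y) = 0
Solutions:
 f(y) = C1*exp(-li(y))


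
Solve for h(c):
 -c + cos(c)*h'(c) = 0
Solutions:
 h(c) = C1 + Integral(c/cos(c), c)


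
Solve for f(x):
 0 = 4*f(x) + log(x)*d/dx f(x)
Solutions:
 f(x) = C1*exp(-4*li(x))


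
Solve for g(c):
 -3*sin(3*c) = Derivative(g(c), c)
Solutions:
 g(c) = C1 + cos(3*c)


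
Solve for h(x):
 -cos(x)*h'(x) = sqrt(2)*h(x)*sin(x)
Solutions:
 h(x) = C1*cos(x)^(sqrt(2))


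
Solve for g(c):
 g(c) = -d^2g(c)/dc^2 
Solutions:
 g(c) = C1*sin(c) + C2*cos(c)
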